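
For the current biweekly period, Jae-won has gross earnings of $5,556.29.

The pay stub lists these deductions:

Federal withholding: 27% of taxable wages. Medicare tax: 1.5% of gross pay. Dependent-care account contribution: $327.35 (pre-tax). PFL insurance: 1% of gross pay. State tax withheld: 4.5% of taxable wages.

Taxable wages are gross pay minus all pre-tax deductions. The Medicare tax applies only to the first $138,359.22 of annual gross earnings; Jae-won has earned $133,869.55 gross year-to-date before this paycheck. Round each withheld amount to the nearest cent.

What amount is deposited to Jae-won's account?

$3,458.92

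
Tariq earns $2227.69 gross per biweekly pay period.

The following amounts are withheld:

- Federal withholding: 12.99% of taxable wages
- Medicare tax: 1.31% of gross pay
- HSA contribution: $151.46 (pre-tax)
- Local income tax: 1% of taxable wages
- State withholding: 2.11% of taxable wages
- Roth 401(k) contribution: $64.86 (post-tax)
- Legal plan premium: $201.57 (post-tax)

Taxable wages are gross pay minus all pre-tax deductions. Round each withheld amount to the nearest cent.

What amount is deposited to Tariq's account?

$1446.35

HSA contribution: $151.46
Taxable wages = $2227.69 − $151.46 = $2076.23
Federal withholding: $2076.23 × 0.1299 = $269.70
State withholding: $2076.23 × 0.0211 = $43.81
Local income tax: $2076.23 × 0.01 = $20.76
Medicare tax: $2227.69 × 0.0131 = $29.18
Legal plan premium: $201.57
Roth 401(k) contribution: $64.86
Total deductions = $151.46 + $269.70 + $43.81 + $20.76 + $29.18 + $201.57 + $64.86 = $781.34
Net pay = $2227.69 − $781.34 = $1446.35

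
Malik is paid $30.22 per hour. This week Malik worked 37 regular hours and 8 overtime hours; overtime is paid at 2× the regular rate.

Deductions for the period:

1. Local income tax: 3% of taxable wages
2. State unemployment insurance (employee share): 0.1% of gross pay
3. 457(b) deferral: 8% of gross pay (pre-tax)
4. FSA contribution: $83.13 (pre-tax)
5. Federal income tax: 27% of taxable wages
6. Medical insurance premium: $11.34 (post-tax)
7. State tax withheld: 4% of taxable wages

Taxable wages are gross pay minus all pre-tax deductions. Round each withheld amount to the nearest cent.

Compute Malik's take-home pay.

$904.72

Regular pay: 37 × $30.22 = $1,118.14
Overtime pay: 8 × $30.22 × 2 = $483.52
Gross pay = $1,118.14 + $483.52 = $1,601.66
FSA contribution: $83.13
457(b) deferral: $1,601.66 × 0.08 = $128.13
Pre-tax total = $83.13 + $128.13 = $211.26
Taxable wages = $1,601.66 − $211.26 = $1,390.40
Federal income tax: $1,390.40 × 0.27 = $375.41
Local income tax: $1,390.40 × 0.03 = $41.71
State tax withheld: $1,390.40 × 0.04 = $55.62
State unemployment insurance (employee share): $1,601.66 × 0.001 = $1.60
Medical insurance premium: $11.34
Total deductions = $83.13 + $128.13 + $375.41 + $41.71 + $55.62 + $1.60 + $11.34 = $696.94
Net pay = $1,601.66 − $696.94 = $904.72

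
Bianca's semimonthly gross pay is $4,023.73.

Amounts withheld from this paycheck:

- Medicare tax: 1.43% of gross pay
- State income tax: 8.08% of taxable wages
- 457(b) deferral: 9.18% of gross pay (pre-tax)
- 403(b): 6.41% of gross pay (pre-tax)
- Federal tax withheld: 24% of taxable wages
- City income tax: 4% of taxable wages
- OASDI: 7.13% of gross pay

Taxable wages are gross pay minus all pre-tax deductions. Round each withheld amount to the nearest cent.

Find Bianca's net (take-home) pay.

403(b): $4,023.73 × 0.0641 = $257.92
457(b) deferral: $4,023.73 × 0.0918 = $369.38
Pre-tax total = $257.92 + $369.38 = $627.30
Taxable wages = $4,023.73 − $627.30 = $3,396.43
City income tax: $3,396.43 × 0.04 = $135.86
State income tax: $3,396.43 × 0.0808 = $274.43
Federal tax withheld: $3,396.43 × 0.24 = $815.14
Medicare tax: $4,023.73 × 0.0143 = $57.54
OASDI: $4,023.73 × 0.0713 = $286.89
Total deductions = $257.92 + $369.38 + $135.86 + $274.43 + $815.14 + $57.54 + $286.89 = $2,197.16
Net pay = $4,023.73 − $2,197.16 = $1,826.57

$1,826.57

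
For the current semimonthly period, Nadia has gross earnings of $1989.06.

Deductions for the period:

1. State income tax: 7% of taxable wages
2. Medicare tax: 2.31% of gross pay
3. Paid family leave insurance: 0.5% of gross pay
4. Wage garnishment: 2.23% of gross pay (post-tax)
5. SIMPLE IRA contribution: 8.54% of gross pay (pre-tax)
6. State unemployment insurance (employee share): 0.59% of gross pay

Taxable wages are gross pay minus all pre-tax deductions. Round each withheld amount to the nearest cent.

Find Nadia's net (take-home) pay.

SIMPLE IRA contribution: $1989.06 × 0.0854 = $169.87
Taxable wages = $1989.06 − $169.87 = $1819.19
State income tax: $1819.19 × 0.07 = $127.34
Medicare tax: $1989.06 × 0.0231 = $45.95
Paid family leave insurance: $1989.06 × 0.005 = $9.95
State unemployment insurance (employee share): $1989.06 × 0.0059 = $11.74
Wage garnishment: $1989.06 × 0.0223 = $44.36
Total deductions = $169.87 + $127.34 + $45.95 + $9.95 + $11.74 + $44.36 = $409.21
Net pay = $1989.06 − $409.21 = $1579.85

$1579.85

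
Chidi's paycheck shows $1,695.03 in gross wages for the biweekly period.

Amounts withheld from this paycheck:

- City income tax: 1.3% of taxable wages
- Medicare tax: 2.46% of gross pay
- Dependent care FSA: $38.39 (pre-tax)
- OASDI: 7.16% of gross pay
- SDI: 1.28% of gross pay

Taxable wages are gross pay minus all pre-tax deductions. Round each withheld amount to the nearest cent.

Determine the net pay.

$1,450.34

Dependent care FSA: $38.39
Taxable wages = $1,695.03 − $38.39 = $1,656.64
City income tax: $1,656.64 × 0.013 = $21.54
OASDI: $1,695.03 × 0.0716 = $121.36
Medicare tax: $1,695.03 × 0.0246 = $41.70
SDI: $1,695.03 × 0.0128 = $21.70
Total deductions = $38.39 + $21.54 + $121.36 + $41.70 + $21.70 = $244.69
Net pay = $1,695.03 − $244.69 = $1,450.34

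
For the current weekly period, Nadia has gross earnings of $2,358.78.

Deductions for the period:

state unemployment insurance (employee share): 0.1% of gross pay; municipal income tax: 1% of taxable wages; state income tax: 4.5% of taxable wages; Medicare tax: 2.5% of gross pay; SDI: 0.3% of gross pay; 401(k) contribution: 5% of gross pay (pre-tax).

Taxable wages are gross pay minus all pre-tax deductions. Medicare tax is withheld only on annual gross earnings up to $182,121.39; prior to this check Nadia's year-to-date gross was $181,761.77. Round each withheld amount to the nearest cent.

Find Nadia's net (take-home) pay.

$2,099.16

401(k) contribution: $2,358.78 × 0.05 = $117.94
Taxable wages = $2,358.78 − $117.94 = $2,240.84
State income tax: $2,240.84 × 0.045 = $100.84
Municipal income tax: $2,240.84 × 0.01 = $22.41
Medicare tax: only $182,121.39 − $181,761.77 = $359.62 of this check is subject → $359.62 × 0.025 = $8.99
State unemployment insurance (employee share): $2,358.78 × 0.001 = $2.36
SDI: $2,358.78 × 0.003 = $7.08
Total deductions = $117.94 + $100.84 + $22.41 + $8.99 + $2.36 + $7.08 = $259.62
Net pay = $2,358.78 − $259.62 = $2,099.16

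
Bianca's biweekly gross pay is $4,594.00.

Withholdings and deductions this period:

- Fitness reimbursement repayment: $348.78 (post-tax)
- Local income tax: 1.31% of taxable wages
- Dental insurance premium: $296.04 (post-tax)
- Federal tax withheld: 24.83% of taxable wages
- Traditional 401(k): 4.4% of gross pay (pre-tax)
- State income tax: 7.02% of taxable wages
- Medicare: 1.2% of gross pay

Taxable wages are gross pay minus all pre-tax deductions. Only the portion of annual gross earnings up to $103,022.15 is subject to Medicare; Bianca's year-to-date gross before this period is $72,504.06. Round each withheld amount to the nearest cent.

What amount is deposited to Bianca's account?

$2,235.57

Traditional 401(k): $4,594.00 × 0.044 = $202.14
Taxable wages = $4,594.00 − $202.14 = $4,391.86
Federal tax withheld: $4,391.86 × 0.2483 = $1,090.50
Local income tax: $4,391.86 × 0.0131 = $57.53
State income tax: $4,391.86 × 0.0702 = $308.31
Medicare: cap not yet reached, full $4,594.00 is subject → $4,594.00 × 0.012 = $55.13
Dental insurance premium: $296.04
Fitness reimbursement repayment: $348.78
Total deductions = $202.14 + $1,090.50 + $57.53 + $308.31 + $55.13 + $296.04 + $348.78 = $2,358.43
Net pay = $4,594.00 − $2,358.43 = $2,235.57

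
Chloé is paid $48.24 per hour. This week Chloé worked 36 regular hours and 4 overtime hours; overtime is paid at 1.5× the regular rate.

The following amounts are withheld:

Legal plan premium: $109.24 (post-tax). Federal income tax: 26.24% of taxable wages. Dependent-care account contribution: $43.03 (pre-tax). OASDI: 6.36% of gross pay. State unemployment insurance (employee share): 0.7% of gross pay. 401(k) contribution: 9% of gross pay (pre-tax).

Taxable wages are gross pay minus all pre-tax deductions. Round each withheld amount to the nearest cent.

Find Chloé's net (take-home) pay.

$1,075.92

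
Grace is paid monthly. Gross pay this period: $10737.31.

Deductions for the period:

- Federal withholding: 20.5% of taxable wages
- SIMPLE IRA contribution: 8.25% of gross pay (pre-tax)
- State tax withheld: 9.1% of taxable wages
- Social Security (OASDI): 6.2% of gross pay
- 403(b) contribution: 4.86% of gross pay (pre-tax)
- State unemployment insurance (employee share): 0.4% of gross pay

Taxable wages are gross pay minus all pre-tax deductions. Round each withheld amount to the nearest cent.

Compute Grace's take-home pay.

403(b) contribution: $10737.31 × 0.0486 = $521.83
SIMPLE IRA contribution: $10737.31 × 0.0825 = $885.83
Pre-tax total = $521.83 + $885.83 = $1407.66
Taxable wages = $10737.31 − $1407.66 = $9329.65
State tax withheld: $9329.65 × 0.091 = $849.00
Federal withholding: $9329.65 × 0.205 = $1912.58
State unemployment insurance (employee share): $10737.31 × 0.004 = $42.95
Social Security (OASDI): $10737.31 × 0.062 = $665.71
Total deductions = $521.83 + $885.83 + $849.00 + $1912.58 + $42.95 + $665.71 = $4877.90
Net pay = $10737.31 − $4877.90 = $5859.41

$5859.41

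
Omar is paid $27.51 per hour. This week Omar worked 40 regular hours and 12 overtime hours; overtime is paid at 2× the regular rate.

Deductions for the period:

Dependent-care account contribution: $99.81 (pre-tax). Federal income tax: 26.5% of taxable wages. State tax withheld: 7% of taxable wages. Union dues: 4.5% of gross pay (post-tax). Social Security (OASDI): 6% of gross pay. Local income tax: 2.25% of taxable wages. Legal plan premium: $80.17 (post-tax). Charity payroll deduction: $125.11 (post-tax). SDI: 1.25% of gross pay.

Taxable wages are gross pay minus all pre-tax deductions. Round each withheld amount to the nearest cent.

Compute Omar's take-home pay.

$654.92

Regular pay: 40 × $27.51 = $1100.40
Overtime pay: 12 × $27.51 × 2 = $660.24
Gross pay = $1100.40 + $660.24 = $1760.64
Dependent-care account contribution: $99.81
Taxable wages = $1760.64 − $99.81 = $1660.83
Local income tax: $1660.83 × 0.0225 = $37.37
State tax withheld: $1660.83 × 0.07 = $116.26
Federal income tax: $1660.83 × 0.265 = $440.12
SDI: $1760.64 × 0.0125 = $22.01
Social Security (OASDI): $1760.64 × 0.06 = $105.64
Union dues: $1760.64 × 0.045 = $79.23
Charity payroll deduction: $125.11
Legal plan premium: $80.17
Total deductions = $99.81 + $37.37 + $116.26 + $440.12 + $22.01 + $105.64 + $79.23 + $125.11 + $80.17 = $1105.72
Net pay = $1760.64 − $1105.72 = $654.92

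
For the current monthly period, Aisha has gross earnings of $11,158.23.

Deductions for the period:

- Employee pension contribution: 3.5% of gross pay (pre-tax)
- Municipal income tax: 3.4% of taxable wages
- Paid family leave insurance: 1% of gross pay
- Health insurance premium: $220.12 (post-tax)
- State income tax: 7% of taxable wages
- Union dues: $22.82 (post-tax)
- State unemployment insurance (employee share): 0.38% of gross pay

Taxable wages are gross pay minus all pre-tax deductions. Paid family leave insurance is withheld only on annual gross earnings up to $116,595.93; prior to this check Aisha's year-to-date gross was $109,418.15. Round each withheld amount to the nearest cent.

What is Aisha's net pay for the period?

$9,290.73

Employee pension contribution: $11,158.23 × 0.035 = $390.54
Taxable wages = $11,158.23 − $390.54 = $10,767.69
Municipal income tax: $10,767.69 × 0.034 = $366.10
State income tax: $10,767.69 × 0.07 = $753.74
State unemployment insurance (employee share): $11,158.23 × 0.0038 = $42.40
Paid family leave insurance: only $116,595.93 − $109,418.15 = $7,177.78 of this check is subject → $7,177.78 × 0.01 = $71.78
Health insurance premium: $220.12
Union dues: $22.82
Total deductions = $390.54 + $366.10 + $753.74 + $42.40 + $71.78 + $220.12 + $22.82 = $1,867.50
Net pay = $11,158.23 − $1,867.50 = $9,290.73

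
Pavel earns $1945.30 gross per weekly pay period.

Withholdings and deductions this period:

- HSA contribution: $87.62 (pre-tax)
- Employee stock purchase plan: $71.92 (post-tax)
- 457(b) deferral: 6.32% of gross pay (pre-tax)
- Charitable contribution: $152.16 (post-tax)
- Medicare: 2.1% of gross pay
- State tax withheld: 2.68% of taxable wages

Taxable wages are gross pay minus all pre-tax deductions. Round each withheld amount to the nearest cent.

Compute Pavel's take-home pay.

$1423.32

457(b) deferral: $1945.30 × 0.0632 = $122.94
HSA contribution: $87.62
Pre-tax total = $122.94 + $87.62 = $210.56
Taxable wages = $1945.30 − $210.56 = $1734.74
State tax withheld: $1734.74 × 0.0268 = $46.49
Medicare: $1945.30 × 0.021 = $40.85
Employee stock purchase plan: $71.92
Charitable contribution: $152.16
Total deductions = $122.94 + $87.62 + $46.49 + $40.85 + $71.92 + $152.16 = $521.98
Net pay = $1945.30 − $521.98 = $1423.32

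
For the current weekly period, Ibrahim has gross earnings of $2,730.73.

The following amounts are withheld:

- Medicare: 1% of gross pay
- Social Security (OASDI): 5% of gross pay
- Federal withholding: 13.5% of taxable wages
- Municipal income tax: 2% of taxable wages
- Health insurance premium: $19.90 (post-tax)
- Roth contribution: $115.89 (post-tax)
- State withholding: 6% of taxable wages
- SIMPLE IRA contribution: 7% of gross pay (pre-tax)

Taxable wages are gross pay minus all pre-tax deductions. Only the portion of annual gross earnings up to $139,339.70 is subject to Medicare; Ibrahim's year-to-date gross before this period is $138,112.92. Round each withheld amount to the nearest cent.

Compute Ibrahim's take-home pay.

SIMPLE IRA contribution: $2,730.73 × 0.07 = $191.15
Taxable wages = $2,730.73 − $191.15 = $2,539.58
Federal withholding: $2,539.58 × 0.135 = $342.84
Municipal income tax: $2,539.58 × 0.02 = $50.79
State withholding: $2,539.58 × 0.06 = $152.37
Social Security (OASDI): $2,730.73 × 0.05 = $136.54
Medicare: only $139,339.70 − $138,112.92 = $1,226.78 of this check is subject → $1,226.78 × 0.01 = $12.27
Health insurance premium: $19.90
Roth contribution: $115.89
Total deductions = $191.15 + $342.84 + $50.79 + $152.37 + $136.54 + $12.27 + $19.90 + $115.89 = $1,021.75
Net pay = $2,730.73 − $1,021.75 = $1,708.98

$1,708.98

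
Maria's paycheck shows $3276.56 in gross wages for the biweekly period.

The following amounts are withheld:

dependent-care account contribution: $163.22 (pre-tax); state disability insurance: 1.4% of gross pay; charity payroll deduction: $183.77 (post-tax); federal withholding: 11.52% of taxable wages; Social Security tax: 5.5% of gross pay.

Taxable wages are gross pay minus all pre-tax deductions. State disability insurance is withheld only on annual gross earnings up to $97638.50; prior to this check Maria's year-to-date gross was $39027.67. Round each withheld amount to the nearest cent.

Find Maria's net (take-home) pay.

Dependent-care account contribution: $163.22
Taxable wages = $3276.56 − $163.22 = $3113.34
Federal withholding: $3113.34 × 0.1152 = $358.66
State disability insurance: cap not yet reached, full $3276.56 is subject → $3276.56 × 0.014 = $45.87
Social Security tax: $3276.56 × 0.055 = $180.21
Charity payroll deduction: $183.77
Total deductions = $163.22 + $358.66 + $45.87 + $180.21 + $183.77 = $931.73
Net pay = $3276.56 − $931.73 = $2344.83

$2344.83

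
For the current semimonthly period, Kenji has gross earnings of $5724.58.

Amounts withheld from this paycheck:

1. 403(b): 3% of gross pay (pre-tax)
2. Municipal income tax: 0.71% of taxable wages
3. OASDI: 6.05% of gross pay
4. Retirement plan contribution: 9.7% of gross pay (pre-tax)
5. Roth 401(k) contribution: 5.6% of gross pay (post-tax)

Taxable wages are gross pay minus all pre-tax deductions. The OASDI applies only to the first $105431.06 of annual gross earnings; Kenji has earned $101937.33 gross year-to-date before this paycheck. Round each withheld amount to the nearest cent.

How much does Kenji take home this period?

$4430.13

Retirement plan contribution: $5724.58 × 0.097 = $555.28
403(b): $5724.58 × 0.03 = $171.74
Pre-tax total = $555.28 + $171.74 = $727.02
Taxable wages = $5724.58 − $727.02 = $4997.56
Municipal income tax: $4997.56 × 0.0071 = $35.48
OASDI: only $105431.06 − $101937.33 = $3493.73 of this check is subject → $3493.73 × 0.0605 = $211.37
Roth 401(k) contribution: $5724.58 × 0.056 = $320.58
Total deductions = $555.28 + $171.74 + $35.48 + $211.37 + $320.58 = $1294.45
Net pay = $5724.58 − $1294.45 = $4430.13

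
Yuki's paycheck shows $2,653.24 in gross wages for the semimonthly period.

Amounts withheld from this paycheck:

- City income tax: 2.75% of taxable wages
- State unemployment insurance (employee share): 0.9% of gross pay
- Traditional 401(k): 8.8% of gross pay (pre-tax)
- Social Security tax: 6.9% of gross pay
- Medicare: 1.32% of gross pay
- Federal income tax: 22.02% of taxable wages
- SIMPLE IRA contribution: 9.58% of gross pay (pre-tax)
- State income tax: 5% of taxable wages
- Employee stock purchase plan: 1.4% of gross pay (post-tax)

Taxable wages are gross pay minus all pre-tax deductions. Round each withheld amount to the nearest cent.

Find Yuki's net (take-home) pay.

$1,241.76

Traditional 401(k): $2,653.24 × 0.088 = $233.49
SIMPLE IRA contribution: $2,653.24 × 0.0958 = $254.18
Pre-tax total = $233.49 + $254.18 = $487.67
Taxable wages = $2,653.24 − $487.67 = $2,165.57
City income tax: $2,165.57 × 0.0275 = $59.55
State income tax: $2,165.57 × 0.05 = $108.28
Federal income tax: $2,165.57 × 0.2202 = $476.86
State unemployment insurance (employee share): $2,653.24 × 0.009 = $23.88
Social Security tax: $2,653.24 × 0.069 = $183.07
Medicare: $2,653.24 × 0.0132 = $35.02
Employee stock purchase plan: $2,653.24 × 0.014 = $37.15
Total deductions = $233.49 + $254.18 + $59.55 + $108.28 + $476.86 + $23.88 + $183.07 + $35.02 + $37.15 = $1,411.48
Net pay = $2,653.24 − $1,411.48 = $1,241.76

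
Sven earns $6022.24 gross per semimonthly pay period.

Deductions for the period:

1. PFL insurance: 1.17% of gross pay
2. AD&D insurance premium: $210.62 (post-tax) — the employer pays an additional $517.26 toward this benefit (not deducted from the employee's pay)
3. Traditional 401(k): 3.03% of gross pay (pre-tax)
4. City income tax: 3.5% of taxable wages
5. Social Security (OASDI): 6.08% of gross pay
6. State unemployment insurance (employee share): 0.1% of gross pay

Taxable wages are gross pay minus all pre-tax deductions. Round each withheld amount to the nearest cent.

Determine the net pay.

$4982.13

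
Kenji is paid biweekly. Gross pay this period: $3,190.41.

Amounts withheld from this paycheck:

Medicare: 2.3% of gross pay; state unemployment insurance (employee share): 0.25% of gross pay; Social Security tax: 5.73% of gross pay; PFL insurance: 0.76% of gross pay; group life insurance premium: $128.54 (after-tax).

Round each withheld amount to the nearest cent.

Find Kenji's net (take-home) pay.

Social Security tax: $3,190.41 × 0.0573 = $182.81
Medicare: $3,190.41 × 0.023 = $73.38
PFL insurance: $3,190.41 × 0.0076 = $24.25
State unemployment insurance (employee share): $3,190.41 × 0.0025 = $7.98
Group life insurance premium: $128.54
Total deductions = $182.81 + $73.38 + $24.25 + $7.98 + $128.54 = $416.96
Net pay = $3,190.41 − $416.96 = $2,773.45

$2,773.45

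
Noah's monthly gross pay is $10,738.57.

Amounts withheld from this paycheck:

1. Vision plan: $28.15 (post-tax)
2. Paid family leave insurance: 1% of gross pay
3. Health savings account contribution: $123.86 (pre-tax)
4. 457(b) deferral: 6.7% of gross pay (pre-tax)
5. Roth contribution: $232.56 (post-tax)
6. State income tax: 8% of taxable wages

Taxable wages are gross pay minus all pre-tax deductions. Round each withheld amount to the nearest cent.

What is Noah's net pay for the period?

$8,735.51

Health savings account contribution: $123.86
457(b) deferral: $10,738.57 × 0.067 = $719.48
Pre-tax total = $123.86 + $719.48 = $843.34
Taxable wages = $10,738.57 − $843.34 = $9,895.23
State income tax: $9,895.23 × 0.08 = $791.62
Paid family leave insurance: $10,738.57 × 0.01 = $107.39
Roth contribution: $232.56
Vision plan: $28.15
Total deductions = $123.86 + $719.48 + $791.62 + $107.39 + $232.56 + $28.15 = $2,003.06
Net pay = $10,738.57 − $2,003.06 = $8,735.51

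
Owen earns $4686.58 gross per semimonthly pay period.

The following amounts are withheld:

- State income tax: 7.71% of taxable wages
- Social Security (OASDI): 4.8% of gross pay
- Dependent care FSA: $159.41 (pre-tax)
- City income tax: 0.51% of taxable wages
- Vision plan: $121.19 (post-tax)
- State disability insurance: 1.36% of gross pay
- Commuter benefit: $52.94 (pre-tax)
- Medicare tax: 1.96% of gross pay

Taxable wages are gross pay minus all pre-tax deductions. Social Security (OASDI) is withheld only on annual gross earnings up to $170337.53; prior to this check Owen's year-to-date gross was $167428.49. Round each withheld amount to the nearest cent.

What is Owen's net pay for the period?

Commuter benefit: $52.94
Dependent care FSA: $159.41
Pre-tax total = $52.94 + $159.41 = $212.35
Taxable wages = $4686.58 − $212.35 = $4474.23
City income tax: $4474.23 × 0.0051 = $22.82
State income tax: $4474.23 × 0.0771 = $344.96
State disability insurance: $4686.58 × 0.0136 = $63.74
Medicare tax: $4686.58 × 0.0196 = $91.86
Social Security (OASDI): only $170337.53 − $167428.49 = $2909.04 of this check is subject → $2909.04 × 0.048 = $139.63
Vision plan: $121.19
Total deductions = $52.94 + $159.41 + $22.82 + $344.96 + $63.74 + $91.86 + $139.63 + $121.19 = $996.55
Net pay = $4686.58 − $996.55 = $3690.03

$3690.03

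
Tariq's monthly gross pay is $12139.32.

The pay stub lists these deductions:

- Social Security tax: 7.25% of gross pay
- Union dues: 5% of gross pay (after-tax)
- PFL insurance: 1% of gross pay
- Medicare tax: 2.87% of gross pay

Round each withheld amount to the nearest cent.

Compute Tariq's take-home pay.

PFL insurance: $12139.32 × 0.01 = $121.39
Medicare tax: $12139.32 × 0.0287 = $348.40
Social Security tax: $12139.32 × 0.0725 = $880.10
Union dues: $12139.32 × 0.05 = $606.97
Total deductions = $121.39 + $348.40 + $880.10 + $606.97 = $1956.86
Net pay = $12139.32 − $1956.86 = $10182.46

$10182.46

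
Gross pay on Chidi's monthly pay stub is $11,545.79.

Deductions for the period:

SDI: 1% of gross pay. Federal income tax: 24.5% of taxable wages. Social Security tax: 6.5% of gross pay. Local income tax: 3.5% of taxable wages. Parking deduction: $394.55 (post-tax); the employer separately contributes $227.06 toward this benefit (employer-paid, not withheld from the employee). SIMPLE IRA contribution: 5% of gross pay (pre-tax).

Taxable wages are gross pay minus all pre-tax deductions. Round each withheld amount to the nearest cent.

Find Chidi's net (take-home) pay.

$6,636.83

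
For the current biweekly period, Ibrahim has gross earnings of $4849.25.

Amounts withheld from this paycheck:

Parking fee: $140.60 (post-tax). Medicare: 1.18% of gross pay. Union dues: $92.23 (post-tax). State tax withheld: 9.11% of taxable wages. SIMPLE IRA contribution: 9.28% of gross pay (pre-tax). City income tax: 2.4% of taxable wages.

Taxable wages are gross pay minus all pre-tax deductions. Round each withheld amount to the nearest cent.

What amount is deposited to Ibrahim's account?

SIMPLE IRA contribution: $4849.25 × 0.0928 = $450.01
Taxable wages = $4849.25 − $450.01 = $4399.24
State tax withheld: $4399.24 × 0.0911 = $400.77
City income tax: $4399.24 × 0.024 = $105.58
Medicare: $4849.25 × 0.0118 = $57.22
Union dues: $92.23
Parking fee: $140.60
Total deductions = $450.01 + $400.77 + $105.58 + $57.22 + $92.23 + $140.60 = $1246.41
Net pay = $4849.25 − $1246.41 = $3602.84

$3602.84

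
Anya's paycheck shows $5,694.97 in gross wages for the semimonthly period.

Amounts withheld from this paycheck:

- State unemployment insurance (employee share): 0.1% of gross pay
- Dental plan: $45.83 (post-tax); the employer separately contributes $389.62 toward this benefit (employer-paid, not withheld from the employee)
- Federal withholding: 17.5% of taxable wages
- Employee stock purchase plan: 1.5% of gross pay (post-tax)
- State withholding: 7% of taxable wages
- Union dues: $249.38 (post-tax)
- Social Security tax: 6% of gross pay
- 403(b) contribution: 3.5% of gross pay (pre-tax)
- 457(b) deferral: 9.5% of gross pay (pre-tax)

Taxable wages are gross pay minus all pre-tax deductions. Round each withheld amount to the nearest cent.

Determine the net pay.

$3,012.73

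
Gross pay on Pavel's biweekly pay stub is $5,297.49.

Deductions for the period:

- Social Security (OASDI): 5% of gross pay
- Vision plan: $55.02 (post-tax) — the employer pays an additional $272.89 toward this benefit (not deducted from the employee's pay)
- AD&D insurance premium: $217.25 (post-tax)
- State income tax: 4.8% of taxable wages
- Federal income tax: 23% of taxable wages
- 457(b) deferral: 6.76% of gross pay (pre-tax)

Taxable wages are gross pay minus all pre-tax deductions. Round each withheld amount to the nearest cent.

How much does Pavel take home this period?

$3,029.09

457(b) deferral: $5,297.49 × 0.0676 = $358.11
Taxable wages = $5,297.49 − $358.11 = $4,939.38
State income tax: $4,939.38 × 0.048 = $237.09
Federal income tax: $4,939.38 × 0.23 = $1,136.06
Social Security (OASDI): $5,297.49 × 0.05 = $264.87
AD&D insurance premium: $217.25
Vision plan: $55.02
(Employer's $272.89 toward vision plan is not withheld from the employee.)
Total deductions = $358.11 + $237.09 + $1,136.06 + $264.87 + $217.25 + $55.02 = $2,268.40
Net pay = $5,297.49 − $2,268.40 = $3,029.09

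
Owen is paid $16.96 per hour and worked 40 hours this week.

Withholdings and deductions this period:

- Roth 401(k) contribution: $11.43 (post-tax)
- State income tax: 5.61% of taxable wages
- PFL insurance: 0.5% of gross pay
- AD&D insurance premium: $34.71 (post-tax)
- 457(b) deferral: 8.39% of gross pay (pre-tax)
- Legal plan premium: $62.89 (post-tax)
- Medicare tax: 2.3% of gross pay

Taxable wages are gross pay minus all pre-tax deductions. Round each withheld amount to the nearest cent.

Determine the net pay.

$458.59

Gross pay: 40 × $16.96 = $678.40
457(b) deferral: $678.40 × 0.0839 = $56.92
Taxable wages = $678.40 − $56.92 = $621.48
State income tax: $621.48 × 0.0561 = $34.87
Medicare tax: $678.40 × 0.023 = $15.60
PFL insurance: $678.40 × 0.005 = $3.39
Roth 401(k) contribution: $11.43
Legal plan premium: $62.89
AD&D insurance premium: $34.71
Total deductions = $56.92 + $34.87 + $15.60 + $3.39 + $11.43 + $62.89 + $34.71 = $219.81
Net pay = $678.40 − $219.81 = $458.59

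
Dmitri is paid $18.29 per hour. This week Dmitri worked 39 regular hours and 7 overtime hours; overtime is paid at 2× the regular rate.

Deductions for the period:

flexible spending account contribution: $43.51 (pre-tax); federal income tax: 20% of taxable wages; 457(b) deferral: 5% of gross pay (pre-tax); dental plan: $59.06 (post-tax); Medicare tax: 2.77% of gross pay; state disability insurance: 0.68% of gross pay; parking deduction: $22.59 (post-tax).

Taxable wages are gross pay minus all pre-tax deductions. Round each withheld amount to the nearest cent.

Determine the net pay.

Regular pay: 39 × $18.29 = $713.31
Overtime pay: 7 × $18.29 × 2 = $256.06
Gross pay = $713.31 + $256.06 = $969.37
Flexible spending account contribution: $43.51
457(b) deferral: $969.37 × 0.05 = $48.47
Pre-tax total = $43.51 + $48.47 = $91.98
Taxable wages = $969.37 − $91.98 = $877.39
Federal income tax: $877.39 × 0.2 = $175.48
State disability insurance: $969.37 × 0.0068 = $6.59
Medicare tax: $969.37 × 0.0277 = $26.85
Dental plan: $59.06
Parking deduction: $22.59
Total deductions = $43.51 + $48.47 + $175.48 + $6.59 + $26.85 + $59.06 + $22.59 = $382.55
Net pay = $969.37 − $382.55 = $586.82

$586.82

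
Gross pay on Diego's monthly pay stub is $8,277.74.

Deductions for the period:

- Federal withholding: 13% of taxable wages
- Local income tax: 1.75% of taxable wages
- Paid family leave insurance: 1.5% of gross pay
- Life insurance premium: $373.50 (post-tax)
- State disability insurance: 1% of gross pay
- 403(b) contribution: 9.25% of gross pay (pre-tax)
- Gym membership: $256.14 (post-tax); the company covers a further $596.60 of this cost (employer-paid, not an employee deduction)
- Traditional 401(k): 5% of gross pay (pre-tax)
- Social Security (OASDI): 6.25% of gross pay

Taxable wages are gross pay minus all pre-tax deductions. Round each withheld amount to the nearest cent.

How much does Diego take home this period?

$4,697.23

Traditional 401(k): $8,277.74 × 0.05 = $413.89
403(b) contribution: $8,277.74 × 0.0925 = $765.69
Pre-tax total = $413.89 + $765.69 = $1,179.58
Taxable wages = $8,277.74 − $1,179.58 = $7,098.16
Local income tax: $7,098.16 × 0.0175 = $124.22
Federal withholding: $7,098.16 × 0.13 = $922.76
Paid family leave insurance: $8,277.74 × 0.015 = $124.17
Social Security (OASDI): $8,277.74 × 0.0625 = $517.36
State disability insurance: $8,277.74 × 0.01 = $82.78
Gym membership: $256.14
Life insurance premium: $373.50
(Employer's $596.60 toward gym membership is not withheld from the employee.)
Total deductions = $413.89 + $765.69 + $124.22 + $922.76 + $124.17 + $517.36 + $82.78 + $256.14 + $373.50 = $3,580.51
Net pay = $8,277.74 − $3,580.51 = $4,697.23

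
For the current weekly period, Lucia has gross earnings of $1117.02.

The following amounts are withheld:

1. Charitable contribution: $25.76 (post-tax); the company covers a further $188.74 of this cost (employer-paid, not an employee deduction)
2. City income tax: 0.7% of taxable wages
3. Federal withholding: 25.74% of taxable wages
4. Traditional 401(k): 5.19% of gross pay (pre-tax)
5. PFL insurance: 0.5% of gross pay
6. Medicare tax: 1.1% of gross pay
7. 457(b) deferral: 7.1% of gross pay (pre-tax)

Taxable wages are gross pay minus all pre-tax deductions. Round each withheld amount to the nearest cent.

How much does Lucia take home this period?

$677.05

457(b) deferral: $1117.02 × 0.071 = $79.31
Traditional 401(k): $1117.02 × 0.0519 = $57.97
Pre-tax total = $79.31 + $57.97 = $137.28
Taxable wages = $1117.02 − $137.28 = $979.74
Federal withholding: $979.74 × 0.2574 = $252.19
City income tax: $979.74 × 0.007 = $6.86
Medicare tax: $1117.02 × 0.011 = $12.29
PFL insurance: $1117.02 × 0.005 = $5.59
Charitable contribution: $25.76
(Employer's $188.74 toward charitable contribution is not withheld from the employee.)
Total deductions = $79.31 + $57.97 + $252.19 + $6.86 + $12.29 + $5.59 + $25.76 = $439.97
Net pay = $1117.02 − $439.97 = $677.05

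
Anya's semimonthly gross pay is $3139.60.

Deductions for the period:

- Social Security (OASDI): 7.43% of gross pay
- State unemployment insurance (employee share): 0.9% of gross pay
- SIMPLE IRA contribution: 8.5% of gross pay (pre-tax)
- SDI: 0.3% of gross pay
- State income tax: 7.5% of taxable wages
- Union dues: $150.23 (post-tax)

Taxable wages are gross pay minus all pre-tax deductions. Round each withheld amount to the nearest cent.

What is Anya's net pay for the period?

$2236.10

SIMPLE IRA contribution: $3139.60 × 0.085 = $266.87
Taxable wages = $3139.60 − $266.87 = $2872.73
State income tax: $2872.73 × 0.075 = $215.45
Social Security (OASDI): $3139.60 × 0.0743 = $233.27
State unemployment insurance (employee share): $3139.60 × 0.009 = $28.26
SDI: $3139.60 × 0.003 = $9.42
Union dues: $150.23
Total deductions = $266.87 + $215.45 + $233.27 + $28.26 + $9.42 + $150.23 = $903.50
Net pay = $3139.60 − $903.50 = $2236.10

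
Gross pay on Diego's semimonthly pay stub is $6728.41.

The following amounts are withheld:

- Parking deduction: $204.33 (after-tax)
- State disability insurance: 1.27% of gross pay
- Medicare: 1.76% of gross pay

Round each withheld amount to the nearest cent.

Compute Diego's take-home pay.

Medicare: $6728.41 × 0.0176 = $118.42
State disability insurance: $6728.41 × 0.0127 = $85.45
Parking deduction: $204.33
Total deductions = $118.42 + $85.45 + $204.33 = $408.20
Net pay = $6728.41 − $408.20 = $6320.21

$6320.21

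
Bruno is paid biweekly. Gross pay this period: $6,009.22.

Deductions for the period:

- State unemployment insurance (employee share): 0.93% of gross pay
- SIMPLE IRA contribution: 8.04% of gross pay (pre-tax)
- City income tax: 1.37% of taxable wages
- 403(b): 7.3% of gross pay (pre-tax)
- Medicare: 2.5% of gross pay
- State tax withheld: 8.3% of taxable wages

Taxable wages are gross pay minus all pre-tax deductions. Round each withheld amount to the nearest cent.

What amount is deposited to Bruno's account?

SIMPLE IRA contribution: $6,009.22 × 0.0804 = $483.14
403(b): $6,009.22 × 0.073 = $438.67
Pre-tax total = $483.14 + $438.67 = $921.81
Taxable wages = $6,009.22 − $921.81 = $5,087.41
State tax withheld: $5,087.41 × 0.083 = $422.26
City income tax: $5,087.41 × 0.0137 = $69.70
Medicare: $6,009.22 × 0.025 = $150.23
State unemployment insurance (employee share): $6,009.22 × 0.0093 = $55.89
Total deductions = $483.14 + $438.67 + $422.26 + $69.70 + $150.23 + $55.89 = $1,619.89
Net pay = $6,009.22 − $1,619.89 = $4,389.33

$4,389.33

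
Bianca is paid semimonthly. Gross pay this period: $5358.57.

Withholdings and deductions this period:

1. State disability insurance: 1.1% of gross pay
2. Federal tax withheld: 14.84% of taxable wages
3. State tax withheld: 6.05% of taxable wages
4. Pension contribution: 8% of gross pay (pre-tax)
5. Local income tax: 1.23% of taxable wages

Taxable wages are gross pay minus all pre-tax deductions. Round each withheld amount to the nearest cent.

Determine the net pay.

$3780.45

Pension contribution: $5358.57 × 0.08 = $428.69
Taxable wages = $5358.57 − $428.69 = $4929.88
Local income tax: $4929.88 × 0.0123 = $60.64
State tax withheld: $4929.88 × 0.0605 = $298.26
Federal tax withheld: $4929.88 × 0.1484 = $731.59
State disability insurance: $5358.57 × 0.011 = $58.94
Total deductions = $428.69 + $60.64 + $298.26 + $731.59 + $58.94 = $1578.12
Net pay = $5358.57 − $1578.12 = $3780.45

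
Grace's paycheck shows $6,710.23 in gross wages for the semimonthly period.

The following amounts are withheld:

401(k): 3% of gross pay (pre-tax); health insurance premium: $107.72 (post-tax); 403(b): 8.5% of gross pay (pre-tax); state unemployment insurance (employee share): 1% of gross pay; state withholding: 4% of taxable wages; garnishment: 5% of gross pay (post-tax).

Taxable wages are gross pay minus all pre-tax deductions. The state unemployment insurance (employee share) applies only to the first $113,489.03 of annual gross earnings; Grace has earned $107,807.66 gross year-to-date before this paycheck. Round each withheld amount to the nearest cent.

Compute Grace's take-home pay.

403(b): $6,710.23 × 0.085 = $570.37
401(k): $6,710.23 × 0.03 = $201.31
Pre-tax total = $570.37 + $201.31 = $771.68
Taxable wages = $6,710.23 − $771.68 = $5,938.55
State withholding: $5,938.55 × 0.04 = $237.54
State unemployment insurance (employee share): only $113,489.03 − $107,807.66 = $5,681.37 of this check is subject → $5,681.37 × 0.01 = $56.81
Health insurance premium: $107.72
Garnishment: $6,710.23 × 0.05 = $335.51
Total deductions = $570.37 + $201.31 + $237.54 + $56.81 + $107.72 + $335.51 = $1,509.26
Net pay = $6,710.23 − $1,509.26 = $5,200.97

$5,200.97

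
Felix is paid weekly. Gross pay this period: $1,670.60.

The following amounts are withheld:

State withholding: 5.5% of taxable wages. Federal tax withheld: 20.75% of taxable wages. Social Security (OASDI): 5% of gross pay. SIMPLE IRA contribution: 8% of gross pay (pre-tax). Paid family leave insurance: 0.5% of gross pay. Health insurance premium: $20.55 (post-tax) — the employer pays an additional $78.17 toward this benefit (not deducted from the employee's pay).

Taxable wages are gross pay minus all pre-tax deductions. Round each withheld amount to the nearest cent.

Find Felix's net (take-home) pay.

SIMPLE IRA contribution: $1,670.60 × 0.08 = $133.65
Taxable wages = $1,670.60 − $133.65 = $1,536.95
State withholding: $1,536.95 × 0.055 = $84.53
Federal tax withheld: $1,536.95 × 0.2075 = $318.92
Paid family leave insurance: $1,670.60 × 0.005 = $8.35
Social Security (OASDI): $1,670.60 × 0.05 = $83.53
Health insurance premium: $20.55
(Employer's $78.17 toward health insurance premium is not withheld from the employee.)
Total deductions = $133.65 + $84.53 + $318.92 + $8.35 + $83.53 + $20.55 = $649.53
Net pay = $1,670.60 − $649.53 = $1,021.07

$1,021.07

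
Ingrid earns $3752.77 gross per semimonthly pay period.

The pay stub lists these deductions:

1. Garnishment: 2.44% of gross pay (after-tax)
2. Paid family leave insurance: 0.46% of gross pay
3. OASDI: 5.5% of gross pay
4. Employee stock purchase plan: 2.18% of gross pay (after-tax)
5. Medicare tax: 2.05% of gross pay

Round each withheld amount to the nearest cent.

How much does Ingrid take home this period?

$3278.80

Paid family leave insurance: $3752.77 × 0.0046 = $17.26
Medicare tax: $3752.77 × 0.0205 = $76.93
OASDI: $3752.77 × 0.055 = $206.40
Garnishment: $3752.77 × 0.0244 = $91.57
Employee stock purchase plan: $3752.77 × 0.0218 = $81.81
Total deductions = $17.26 + $76.93 + $206.40 + $91.57 + $81.81 = $473.97
Net pay = $3752.77 − $473.97 = $3278.80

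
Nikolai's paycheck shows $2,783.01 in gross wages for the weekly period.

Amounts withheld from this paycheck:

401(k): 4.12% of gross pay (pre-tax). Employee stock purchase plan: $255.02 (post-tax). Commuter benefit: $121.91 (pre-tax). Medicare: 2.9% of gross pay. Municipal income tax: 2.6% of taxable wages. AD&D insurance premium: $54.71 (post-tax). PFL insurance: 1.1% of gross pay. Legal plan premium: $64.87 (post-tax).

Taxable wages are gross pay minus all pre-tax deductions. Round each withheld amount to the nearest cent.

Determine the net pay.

$1,994.31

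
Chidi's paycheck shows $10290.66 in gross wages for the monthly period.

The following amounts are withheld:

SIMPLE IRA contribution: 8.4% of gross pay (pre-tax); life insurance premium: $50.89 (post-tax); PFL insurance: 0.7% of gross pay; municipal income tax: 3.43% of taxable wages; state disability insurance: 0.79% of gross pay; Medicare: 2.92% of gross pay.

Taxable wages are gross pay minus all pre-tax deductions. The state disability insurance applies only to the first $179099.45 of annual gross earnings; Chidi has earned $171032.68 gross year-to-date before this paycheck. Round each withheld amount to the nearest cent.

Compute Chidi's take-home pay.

SIMPLE IRA contribution: $10290.66 × 0.084 = $864.42
Taxable wages = $10290.66 − $864.42 = $9426.24
Municipal income tax: $9426.24 × 0.0343 = $323.32
Medicare: $10290.66 × 0.0292 = $300.49
PFL insurance: $10290.66 × 0.007 = $72.03
State disability insurance: only $179099.45 − $171032.68 = $8066.77 of this check is subject → $8066.77 × 0.0079 = $63.73
Life insurance premium: $50.89
Total deductions = $864.42 + $323.32 + $300.49 + $72.03 + $63.73 + $50.89 = $1674.88
Net pay = $10290.66 − $1674.88 = $8615.78

$8615.78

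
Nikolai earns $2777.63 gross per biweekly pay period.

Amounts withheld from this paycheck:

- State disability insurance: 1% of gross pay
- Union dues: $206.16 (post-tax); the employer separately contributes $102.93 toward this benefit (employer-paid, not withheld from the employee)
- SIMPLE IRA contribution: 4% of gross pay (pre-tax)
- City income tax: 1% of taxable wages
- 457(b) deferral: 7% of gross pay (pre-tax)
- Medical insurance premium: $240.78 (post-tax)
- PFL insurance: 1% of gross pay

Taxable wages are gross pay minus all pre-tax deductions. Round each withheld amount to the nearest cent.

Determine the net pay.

$1944.87

SIMPLE IRA contribution: $2777.63 × 0.04 = $111.11
457(b) deferral: $2777.63 × 0.07 = $194.43
Pre-tax total = $111.11 + $194.43 = $305.54
Taxable wages = $2777.63 − $305.54 = $2472.09
City income tax: $2472.09 × 0.01 = $24.72
PFL insurance: $2777.63 × 0.01 = $27.78
State disability insurance: $2777.63 × 0.01 = $27.78
Medical insurance premium: $240.78
Union dues: $206.16
(Employer's $102.93 toward union dues is not withheld from the employee.)
Total deductions = $111.11 + $194.43 + $24.72 + $27.78 + $27.78 + $240.78 + $206.16 = $832.76
Net pay = $2777.63 − $832.76 = $1944.87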